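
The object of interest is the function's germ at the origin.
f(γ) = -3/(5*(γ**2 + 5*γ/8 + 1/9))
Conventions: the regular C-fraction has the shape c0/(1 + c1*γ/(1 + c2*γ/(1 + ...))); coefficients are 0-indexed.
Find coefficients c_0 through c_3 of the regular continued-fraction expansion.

Taylor coefficients (expand at 0): a_0 = -27/5, a_1 = 243/8, a_2 = -39123/320, a_3 = 212139/512.
c0 = a_0 = -27/5. Peel one level at a time: if S = 1 + c*γ/S' with S'(0) = 1, then c is the γ-coefficient of S and S' = c*γ/(S - 1).
S_1 = c0/f = 1 + (45/8)*γ + (9)*γ^2 + ...; c1 = 45/8.
S_2 = c1*γ/(S_1 - 1) = 1 + (-8/5)*γ + (64/25)*γ^2 + ...; c2 = -8/5.
S_3 = c2*γ/(S_2 - 1) = 1 + (8/5)*γ + ...; c3 = 8/5.

The regular C-fraction coefficients are [-27/5, 45/8, -8/5, 8/5].


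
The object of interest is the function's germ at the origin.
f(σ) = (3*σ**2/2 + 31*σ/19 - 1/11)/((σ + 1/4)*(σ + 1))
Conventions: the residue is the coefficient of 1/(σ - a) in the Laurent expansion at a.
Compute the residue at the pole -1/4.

At the order-1 pole -1/4 set g(σ) = (σ - (-1/4))*f(σ) = (3*σ**2/2 + 31*σ/19 - 1/11)/(σ + 1).
Simple pole: residue = g(a) at a = -1/4, which is -903/1672.

The residue is -903/1672.


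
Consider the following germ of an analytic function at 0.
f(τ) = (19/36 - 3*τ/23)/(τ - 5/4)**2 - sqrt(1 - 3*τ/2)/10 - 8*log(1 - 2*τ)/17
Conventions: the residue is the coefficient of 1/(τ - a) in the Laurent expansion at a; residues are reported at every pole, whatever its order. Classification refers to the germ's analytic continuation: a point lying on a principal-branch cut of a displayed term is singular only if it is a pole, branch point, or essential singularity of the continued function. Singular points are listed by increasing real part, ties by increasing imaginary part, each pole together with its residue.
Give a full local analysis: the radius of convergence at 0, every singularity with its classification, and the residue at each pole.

Radius of convergence at 0: 1/2.
At 1/2: a logarithmic branch point.
At 2/3: an algebraic (square-root) branch point.
At 5/4: a pole of order 2; residue -3/23.

Denominator factor (τ - 5/4)^2: pole of order 2 at 5/4, modulus 5/4.
Branch term (-8/17)*log(1 - τ/(1/2)): its argument vanishes at τ = 1/2, a logarithmic branch point, modulus 1/2.
Branch term (-1/10)*sqrt(1 - τ/(2/3)): its argument vanishes at τ = 2/3, a square-root branch point, modulus 2/3.
The radius of convergence is the smallest modulus among the singular points: 1/2.
The branch terms are analytic at 5/4 and contribute nothing to the residue; only the rational part matters.
At the order-2 pole 5/4 set g(τ) = (τ - (5/4))^2*(rational part) = 19/36 - 3*τ/23.
Order-2 pole: residue = g'(a); g'(5/4) = -3/23, so the residue is -3/23.
List the singular points by increasing real part (a conjugate pair: the negative imaginary part first).


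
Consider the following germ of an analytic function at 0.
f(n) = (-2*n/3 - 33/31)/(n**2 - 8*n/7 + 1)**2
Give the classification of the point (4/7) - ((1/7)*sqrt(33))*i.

The denominator factor n**2 - 8*n/7 + 1 vanishes at (4/7) - ((1/7)*sqrt(33))*i and appears to the power 2; the numerator there equals (-941/651) + ((2/21)*sqrt(33))*i, nonzero, and no other factor vanishes.
Hence a pole whose order is the multiplicity, 2.

The point is a pole of order 2.


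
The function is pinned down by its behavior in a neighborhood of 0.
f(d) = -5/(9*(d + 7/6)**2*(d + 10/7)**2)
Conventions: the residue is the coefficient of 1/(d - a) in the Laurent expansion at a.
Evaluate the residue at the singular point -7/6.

The residue is 82320/1331.

At the order-2 pole -7/6 set g(d) = (d - (-7/6))^2*f(d) = -5/(9*(d + 10/7)**2).
Order-2 pole: residue = g'(a); g'(-7/6) = 82320/1331, so the residue is 82320/1331.


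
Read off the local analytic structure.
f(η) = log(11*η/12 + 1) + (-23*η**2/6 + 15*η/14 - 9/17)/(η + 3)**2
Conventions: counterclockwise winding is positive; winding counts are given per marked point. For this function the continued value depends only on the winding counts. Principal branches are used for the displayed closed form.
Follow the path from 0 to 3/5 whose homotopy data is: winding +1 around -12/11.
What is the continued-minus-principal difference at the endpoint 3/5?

Continued minus principal equals (2)*pi*i.

The rational part is single-valued and drops out of the difference; each branch term changes only by its own monodromy.
(1)*log(1 - η/(-12/11)): each positive loop around -12/11 adds 2*pi*i to the log, so winding +1 contributes (1)*(1)*2*pi*i = (2)*pi*i.
Summing the contributions at η = 3/5 gives (2)*pi*i.


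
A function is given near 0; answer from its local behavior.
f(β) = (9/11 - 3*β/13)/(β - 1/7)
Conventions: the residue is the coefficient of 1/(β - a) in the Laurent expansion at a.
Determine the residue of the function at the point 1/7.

At the order-1 pole 1/7 set g(β) = (β - (1/7))*f(β) = 9/11 - 3*β/13.
Simple pole: residue = g(a) at a = 1/7, which is 786/1001.

The residue is 786/1001.


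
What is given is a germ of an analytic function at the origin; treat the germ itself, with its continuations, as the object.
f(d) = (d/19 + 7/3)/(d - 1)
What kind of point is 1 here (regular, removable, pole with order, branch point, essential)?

The denominator factor d - 1 vanishes at 1 and appears to the power 1; the numerator there equals 136/57, nonzero, and no other factor vanishes.
Hence a pole whose order is the multiplicity, 1.

The point is a pole of order 1.


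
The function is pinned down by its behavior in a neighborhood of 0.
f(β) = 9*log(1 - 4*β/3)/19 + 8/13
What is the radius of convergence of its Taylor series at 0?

The radius of convergence is 3/4.

Branch term (9/19)*log(1 - β/(3/4)): its argument vanishes at β = 3/4, a logarithmic branch point, modulus 3/4.
The radius of convergence is the smallest modulus among the singular points: 3/4.


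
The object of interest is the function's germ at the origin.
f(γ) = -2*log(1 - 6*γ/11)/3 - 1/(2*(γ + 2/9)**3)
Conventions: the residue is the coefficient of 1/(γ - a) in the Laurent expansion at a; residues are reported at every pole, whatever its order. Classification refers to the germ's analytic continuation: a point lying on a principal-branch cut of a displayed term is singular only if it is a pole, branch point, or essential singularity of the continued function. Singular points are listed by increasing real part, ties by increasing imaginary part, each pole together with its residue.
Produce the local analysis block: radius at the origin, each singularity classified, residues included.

Denominator factor (γ + 2/9)^3: pole of order 3 at -2/9, modulus 2/9.
Branch term (-2/3)*log(1 - γ/(11/6)): its argument vanishes at γ = 11/6, a logarithmic branch point, modulus 11/6.
The radius of convergence is the smallest modulus among the singular points: 2/9.
The branch term is analytic at -2/9 and contributes nothing to the residue; only the rational part matters.
At the order-3 pole -2/9 set g(γ) = (γ - (-2/9))^3*(rational part) = -1/2.
Order-3 pole: residue = g''(a)/2; g''(-2/9) = 0, so the residue is 0.
List the singular points by increasing real part (a conjugate pair: the negative imaginary part first).

Radius of convergence at 0: 2/9.
At -2/9: a pole of order 3; residue 0.
At 11/6: a logarithmic branch point.


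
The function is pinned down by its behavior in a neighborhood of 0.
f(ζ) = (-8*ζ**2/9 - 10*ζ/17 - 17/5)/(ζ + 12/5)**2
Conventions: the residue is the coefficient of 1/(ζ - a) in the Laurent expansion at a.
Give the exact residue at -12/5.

At the order-2 pole -12/5 set g(ζ) = (ζ - (-12/5))^2*f(ζ) = -8*ζ**2/9 - 10*ζ/17 - 17/5.
Order-2 pole: residue = g'(a); g'(-12/5) = 938/255, so the residue is 938/255.

The residue is 938/255.


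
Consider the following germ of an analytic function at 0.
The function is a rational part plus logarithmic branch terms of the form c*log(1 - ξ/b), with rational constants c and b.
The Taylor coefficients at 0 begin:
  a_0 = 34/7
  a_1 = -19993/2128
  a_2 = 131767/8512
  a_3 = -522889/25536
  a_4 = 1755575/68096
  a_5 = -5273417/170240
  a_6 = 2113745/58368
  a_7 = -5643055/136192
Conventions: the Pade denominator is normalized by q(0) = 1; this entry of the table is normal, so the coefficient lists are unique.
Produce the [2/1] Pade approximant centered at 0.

The Pade approximant has numerator coefficients [34/7, -146980717/49482384, 10271147759/3364802112]; denominator coefficients [1, 522889/395301].

Taylor coefficients needed (read off): a_0 = 34/7, a_1 = -19993/2128, a_2 = 131767/8512, a_3 = -522889/25536.
Write the denominator as Q(ξ) = 1 + q1*ξ. Requiring Q*f - P = O(ξ^4) with deg P <= 2 kills the coefficients of ξ^3..ξ^3 in Q*f:
  ξ^3: a_3 + q1*a_2 = 0, i.e. -522889/25536 + (131767/8512)*q1 = 0.
Solving this linear system: q1 = 522889/395301.
The numerator is Q*f truncated at degree 2: P0 = a_0 = 34/7; P1 = a_1 + q1*a_0 = -146980717/49482384; P2 = a_2 + q1*a_1 = 10271147759/3364802112.


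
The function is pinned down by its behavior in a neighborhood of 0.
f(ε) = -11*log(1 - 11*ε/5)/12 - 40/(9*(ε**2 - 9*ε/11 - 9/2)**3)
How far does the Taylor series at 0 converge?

The radius of convergence is 5/11.

Denominator factor (ε**2 - 9*ε/11 - 9/2)^3: discriminant 2259/121, real irrational roots 9/22 + (3/22)*sqrt(251) and 9/22 - (3/22)*sqrt(251); poles of order 3, moduli 9/22 + (3/22)*sqrt(251) and -9/22 + (3/22)*sqrt(251).
Branch term (-11/12)*log(1 - ε/(5/11)): its argument vanishes at ε = 5/11, a logarithmic branch point, modulus 5/11.
The radius of convergence is the smallest modulus among the singular points: 5/11.


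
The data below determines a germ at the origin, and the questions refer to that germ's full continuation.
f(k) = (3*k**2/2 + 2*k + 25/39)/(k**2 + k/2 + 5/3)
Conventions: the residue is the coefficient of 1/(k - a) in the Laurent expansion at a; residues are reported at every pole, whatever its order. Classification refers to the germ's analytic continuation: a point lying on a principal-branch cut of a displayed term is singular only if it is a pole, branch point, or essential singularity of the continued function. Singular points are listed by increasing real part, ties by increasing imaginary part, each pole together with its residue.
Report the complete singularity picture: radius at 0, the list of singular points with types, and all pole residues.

Radius of convergence at 0: (1/3)*sqrt(15).
At (-1/4) - ((1/12)*sqrt(231))*i: a pole of order 1; residue (5/8) - ((1355/24024)*sqrt(231))*i.
At (-1/4) + ((1/12)*sqrt(231))*i: a pole of order 1; residue (5/8) + ((1355/24024)*sqrt(231))*i.

Denominator factor (k**2 + k/2 + 5/3): discriminant -77/12, complex-conjugate roots (-1/4) + ((1/12)*sqrt(231))*i and (-1/4) - ((1/12)*sqrt(231))*i; poles of order 1, moduli (1/3)*sqrt(15) and (1/3)*sqrt(15).
The radius of convergence is the smallest modulus among the singular points: (1/3)*sqrt(15).
The factor k**2 + k/2 + 5/3 splits as (k - a)(k - a') with a = (-1/4) - ((1/12)*sqrt(231))*i, a' = (-1/4) + ((1/12)*sqrt(231))*i. At the order-1 pole a set g(k) = (k - a)*f(k) = [3*k**2/2 + 2*k + 25/39] / (k - a').
Simple pole: residue = g(a) at a = (-1/4) - ((1/12)*sqrt(231))*i, which is (5/8) - ((1355/24024)*sqrt(231))*i.
The factor k**2 + k/2 + 5/3 splits as (k - a)(k - a') with a = (-1/4) + ((1/12)*sqrt(231))*i, a' = (-1/4) - ((1/12)*sqrt(231))*i. At the order-1 pole a set g(k) = (k - a)*f(k) = [3*k**2/2 + 2*k + 25/39] / (k - a').
Simple pole: residue = g(a) at a = (-1/4) + ((1/12)*sqrt(231))*i, which is (5/8) + ((1355/24024)*sqrt(231))*i.
List the singular points by increasing real part (a conjugate pair: the negative imaginary part first).


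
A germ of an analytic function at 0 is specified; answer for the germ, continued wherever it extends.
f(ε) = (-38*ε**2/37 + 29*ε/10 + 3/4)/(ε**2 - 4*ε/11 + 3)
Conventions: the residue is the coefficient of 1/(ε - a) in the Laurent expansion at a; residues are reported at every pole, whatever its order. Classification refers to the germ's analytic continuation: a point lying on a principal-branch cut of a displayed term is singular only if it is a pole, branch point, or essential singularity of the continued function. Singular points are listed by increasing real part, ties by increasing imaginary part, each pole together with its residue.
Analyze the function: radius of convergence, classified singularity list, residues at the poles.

Radius of convergence at 0: sqrt(3).
At (2/11) - ((1/11)*sqrt(359))*i: a pole of order 1; residue (10283/8140) + ((384167/5844520)*sqrt(359))*i.
At (2/11) + ((1/11)*sqrt(359))*i: a pole of order 1; residue (10283/8140) - ((384167/5844520)*sqrt(359))*i.

Denominator factor (ε**2 - 4*ε/11 + 3): discriminant -1436/121, complex-conjugate roots (2/11) + ((1/11)*sqrt(359))*i and (2/11) - ((1/11)*sqrt(359))*i; poles of order 1, moduli sqrt(3) and sqrt(3).
The radius of convergence is the smallest modulus among the singular points: sqrt(3).
The factor ε**2 - 4*ε/11 + 3 splits as (ε - a)(ε - a') with a = (2/11) - ((1/11)*sqrt(359))*i, a' = (2/11) + ((1/11)*sqrt(359))*i. At the order-1 pole a set g(ε) = (ε - a)*f(ε) = [-38*ε**2/37 + 29*ε/10 + 3/4] / (ε - a').
Simple pole: residue = g(a) at a = (2/11) - ((1/11)*sqrt(359))*i, which is (10283/8140) + ((384167/5844520)*sqrt(359))*i.
The factor ε**2 - 4*ε/11 + 3 splits as (ε - a)(ε - a') with a = (2/11) + ((1/11)*sqrt(359))*i, a' = (2/11) - ((1/11)*sqrt(359))*i. At the order-1 pole a set g(ε) = (ε - a)*f(ε) = [-38*ε**2/37 + 29*ε/10 + 3/4] / (ε - a').
Simple pole: residue = g(a) at a = (2/11) + ((1/11)*sqrt(359))*i, which is (10283/8140) - ((384167/5844520)*sqrt(359))*i.
List the singular points by increasing real part (a conjugate pair: the negative imaginary part first).


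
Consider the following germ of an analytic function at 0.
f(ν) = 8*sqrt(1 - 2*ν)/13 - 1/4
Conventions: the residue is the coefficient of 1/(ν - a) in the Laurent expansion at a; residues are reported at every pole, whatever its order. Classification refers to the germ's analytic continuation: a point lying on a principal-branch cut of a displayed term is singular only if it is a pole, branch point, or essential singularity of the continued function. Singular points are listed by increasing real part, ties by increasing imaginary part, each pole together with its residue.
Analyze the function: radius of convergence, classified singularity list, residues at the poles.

Branch term (8/13)*sqrt(1 - ν/(1/2)): its argument vanishes at ν = 1/2, a square-root branch point, modulus 1/2.
The radius of convergence is the smallest modulus among the singular points: 1/2.

Radius of convergence at 0: 1/2.
At 1/2: an algebraic (square-root) branch point.


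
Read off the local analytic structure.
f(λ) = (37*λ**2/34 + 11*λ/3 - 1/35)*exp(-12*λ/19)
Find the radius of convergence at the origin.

The radius of convergence is infinite.

The factor exp(-12*λ/19) is entire and contributes no finite singular point.
The polynomial part has no poles.
No finite singular points: the Taylor series at 0 converges everywhere.


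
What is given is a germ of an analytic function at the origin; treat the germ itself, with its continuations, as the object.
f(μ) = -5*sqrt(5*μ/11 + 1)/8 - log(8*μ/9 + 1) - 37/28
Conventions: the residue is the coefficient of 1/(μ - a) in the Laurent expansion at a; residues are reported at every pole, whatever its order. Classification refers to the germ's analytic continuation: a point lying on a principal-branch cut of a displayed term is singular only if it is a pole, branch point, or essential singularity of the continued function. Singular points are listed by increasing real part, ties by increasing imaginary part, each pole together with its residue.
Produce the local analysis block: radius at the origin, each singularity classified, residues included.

Branch term (-5/8)*sqrt(1 - μ/(-11/5)): its argument vanishes at μ = -11/5, a square-root branch point, modulus 11/5.
Branch term (-1)*log(1 - μ/(-9/8)): its argument vanishes at μ = -9/8, a logarithmic branch point, modulus 9/8.
The radius of convergence is the smallest modulus among the singular points: 9/8.
List the singular points by increasing real part (a conjugate pair: the negative imaginary part first).

Radius of convergence at 0: 9/8.
At -11/5: an algebraic (square-root) branch point.
At -9/8: a logarithmic branch point.


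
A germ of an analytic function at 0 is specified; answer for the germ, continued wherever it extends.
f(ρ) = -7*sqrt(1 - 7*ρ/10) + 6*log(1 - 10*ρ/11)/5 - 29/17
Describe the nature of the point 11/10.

The term (6/5)*log(1 - ρ/(11/10)) has argument 1 - 11/10/(11/10) = 0 at 11/10: a logarithmic (infinitely-sheeted) branch point; the remaining terms are analytic or single-valued there.

The point is a logarithmic branch point.


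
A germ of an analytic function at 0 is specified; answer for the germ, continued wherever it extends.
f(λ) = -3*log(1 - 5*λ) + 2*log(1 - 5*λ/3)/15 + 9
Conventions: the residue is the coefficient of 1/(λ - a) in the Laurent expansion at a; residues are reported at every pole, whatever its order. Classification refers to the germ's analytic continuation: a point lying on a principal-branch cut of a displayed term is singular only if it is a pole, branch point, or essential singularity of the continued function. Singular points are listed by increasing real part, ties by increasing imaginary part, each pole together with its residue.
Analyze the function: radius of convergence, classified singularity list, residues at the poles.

Radius of convergence at 0: 1/5.
At 1/5: a logarithmic branch point.
At 3/5: a logarithmic branch point.

Branch term (2/15)*log(1 - λ/(3/5)): its argument vanishes at λ = 3/5, a logarithmic branch point, modulus 3/5.
Branch term (-3)*log(1 - λ/(1/5)): its argument vanishes at λ = 1/5, a logarithmic branch point, modulus 1/5.
The radius of convergence is the smallest modulus among the singular points: 1/5.
List the singular points by increasing real part (a conjugate pair: the negative imaginary part first).


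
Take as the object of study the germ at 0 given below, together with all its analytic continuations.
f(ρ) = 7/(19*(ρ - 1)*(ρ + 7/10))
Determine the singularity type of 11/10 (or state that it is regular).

The point is a regular point.

Denominator factors: ρ + 7/10 = 9/5 at ρ = 11/10; ρ - 1 = 1/10 at ρ = 11/10 — none vanishes.
So the germ continues analytically to 11/10.


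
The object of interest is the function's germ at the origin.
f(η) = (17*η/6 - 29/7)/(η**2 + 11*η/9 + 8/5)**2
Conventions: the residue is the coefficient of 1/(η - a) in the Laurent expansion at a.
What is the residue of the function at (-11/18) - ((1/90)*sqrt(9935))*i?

The residue is -((599535/55274366)*sqrt(9935))*i.

The factor η**2 + 11*η/9 + 8/5 splits as (η - a)(η - a') with a = (-11/18) - ((1/90)*sqrt(9935))*i, a' = (-11/18) + ((1/90)*sqrt(9935))*i. At the order-2 pole a set g(η) = (η - a)^2*f(η) = [17*η/6 - 29/7] / (η - a')^2.
Order-2 pole: residue = g'(a); g'((-11/18) - ((1/90)*sqrt(9935))*i) = -((599535/55274366)*sqrt(9935))*i, so the residue is -((599535/55274366)*sqrt(9935))*i.


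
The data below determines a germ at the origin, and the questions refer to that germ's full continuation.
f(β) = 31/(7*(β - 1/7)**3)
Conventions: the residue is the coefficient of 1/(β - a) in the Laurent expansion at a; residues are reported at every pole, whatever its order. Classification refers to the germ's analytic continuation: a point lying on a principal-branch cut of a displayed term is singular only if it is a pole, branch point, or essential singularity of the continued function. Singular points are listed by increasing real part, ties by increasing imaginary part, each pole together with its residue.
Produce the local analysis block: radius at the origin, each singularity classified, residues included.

Radius of convergence at 0: 1/7.
At 1/7: a pole of order 3; residue 0.

Denominator factor (β - 1/7)^3: pole of order 3 at 1/7, modulus 1/7.
The radius of convergence is the smallest modulus among the singular points: 1/7.
At the order-3 pole 1/7 set g(β) = (β - (1/7))^3*f(β) = 31/7.
Order-3 pole: residue = g''(a)/2; g''(1/7) = 0, so the residue is 0.


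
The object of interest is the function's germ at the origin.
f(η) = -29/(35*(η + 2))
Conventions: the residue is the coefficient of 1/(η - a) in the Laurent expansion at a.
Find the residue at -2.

At the order-1 pole -2 set g(η) = (η - (-2))*f(η) = -29/35.
Simple pole: residue = g(a) at a = -2, which is -29/35.

The residue is -29/35.


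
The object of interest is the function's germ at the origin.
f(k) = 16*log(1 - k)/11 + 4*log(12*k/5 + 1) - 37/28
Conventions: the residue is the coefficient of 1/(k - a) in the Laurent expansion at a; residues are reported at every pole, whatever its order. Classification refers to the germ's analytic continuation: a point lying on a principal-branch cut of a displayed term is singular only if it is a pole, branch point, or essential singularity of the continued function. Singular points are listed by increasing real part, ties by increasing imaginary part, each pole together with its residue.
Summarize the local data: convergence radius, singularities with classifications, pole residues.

Branch term (4)*log(1 - k/(-5/12)): its argument vanishes at k = -5/12, a logarithmic branch point, modulus 5/12.
Branch term (16/11)*log(1 - k/(1)): its argument vanishes at k = 1, a logarithmic branch point, modulus 1.
The radius of convergence is the smallest modulus among the singular points: 5/12.
List the singular points by increasing real part (a conjugate pair: the negative imaginary part first).

Radius of convergence at 0: 5/12.
At -5/12: a logarithmic branch point.
At 1: a logarithmic branch point.


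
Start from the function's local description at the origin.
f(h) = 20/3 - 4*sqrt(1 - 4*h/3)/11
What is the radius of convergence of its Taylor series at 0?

The radius of convergence is 3/4.

Branch term (-4/11)*sqrt(1 - h/(3/4)): its argument vanishes at h = 3/4, a square-root branch point, modulus 3/4.
The radius of convergence is the smallest modulus among the singular points: 3/4.


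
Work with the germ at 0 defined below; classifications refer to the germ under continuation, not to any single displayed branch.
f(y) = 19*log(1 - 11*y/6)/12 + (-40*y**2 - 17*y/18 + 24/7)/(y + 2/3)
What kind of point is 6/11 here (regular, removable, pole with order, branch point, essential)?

The term (19/12)*log(1 - y/(6/11)) has argument 1 - 6/11/(6/11) = 0 at 6/11: a logarithmic (infinitely-sheeted) branch point; the remaining terms are analytic or single-valued there.

The point is a logarithmic branch point.


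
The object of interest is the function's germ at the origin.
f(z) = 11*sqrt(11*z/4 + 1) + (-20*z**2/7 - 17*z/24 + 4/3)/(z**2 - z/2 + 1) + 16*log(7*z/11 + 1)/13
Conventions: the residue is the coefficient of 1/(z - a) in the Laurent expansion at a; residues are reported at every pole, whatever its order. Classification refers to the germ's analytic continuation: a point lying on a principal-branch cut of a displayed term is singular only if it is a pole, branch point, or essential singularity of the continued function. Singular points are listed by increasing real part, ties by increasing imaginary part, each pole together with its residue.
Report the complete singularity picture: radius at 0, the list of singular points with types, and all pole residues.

Radius of convergence at 0: 4/11.
At -11/7: a logarithmic branch point.
At -4/11: an algebraic (square-root) branch point.
At (1/4) - ((1/4)*sqrt(15))*i: a pole of order 1; residue (-359/336) + ((39/80)*sqrt(15))*i.
At (1/4) + ((1/4)*sqrt(15))*i: a pole of order 1; residue (-359/336) - ((39/80)*sqrt(15))*i.

Denominator factor (z**2 - z/2 + 1): discriminant -15/4, complex-conjugate roots (1/4) + ((1/4)*sqrt(15))*i and (1/4) - ((1/4)*sqrt(15))*i; poles of order 1, moduli 1 and 1.
Branch term (11)*sqrt(1 - z/(-4/11)): its argument vanishes at z = -4/11, a square-root branch point, modulus 4/11.
Branch term (16/13)*log(1 - z/(-11/7)): its argument vanishes at z = -11/7, a logarithmic branch point, modulus 11/7.
The radius of convergence is the smallest modulus among the singular points: 4/11.
The branch terms are analytic at (1/4) - ((1/4)*sqrt(15))*i and contribute nothing to the residue; only the rational part matters.
The factor z**2 - z/2 + 1 splits as (z - a)(z - a') with a = (1/4) - ((1/4)*sqrt(15))*i, a' = (1/4) + ((1/4)*sqrt(15))*i. At the order-1 pole a set g(z) = (z - a)*(rational part) = [-20*z**2/7 - 17*z/24 + 4/3] / (z - a').
Simple pole: residue = g(a) at a = (1/4) - ((1/4)*sqrt(15))*i, which is (-359/336) + ((39/80)*sqrt(15))*i.
The branch terms are analytic at (1/4) + ((1/4)*sqrt(15))*i and contribute nothing to the residue; only the rational part matters.
The factor z**2 - z/2 + 1 splits as (z - a)(z - a') with a = (1/4) + ((1/4)*sqrt(15))*i, a' = (1/4) - ((1/4)*sqrt(15))*i. At the order-1 pole a set g(z) = (z - a)*(rational part) = [-20*z**2/7 - 17*z/24 + 4/3] / (z - a').
Simple pole: residue = g(a) at a = (1/4) + ((1/4)*sqrt(15))*i, which is (-359/336) - ((39/80)*sqrt(15))*i.
List the singular points by increasing real part (a conjugate pair: the negative imaginary part first).


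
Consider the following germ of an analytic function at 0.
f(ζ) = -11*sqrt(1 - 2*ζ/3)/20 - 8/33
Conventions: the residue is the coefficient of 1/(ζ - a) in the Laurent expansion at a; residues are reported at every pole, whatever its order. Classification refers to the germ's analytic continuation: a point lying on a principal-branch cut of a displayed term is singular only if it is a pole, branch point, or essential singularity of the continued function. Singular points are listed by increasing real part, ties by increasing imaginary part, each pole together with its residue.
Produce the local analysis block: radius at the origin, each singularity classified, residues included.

Branch term (-11/20)*sqrt(1 - ζ/(3/2)): its argument vanishes at ζ = 3/2, a square-root branch point, modulus 3/2.
The radius of convergence is the smallest modulus among the singular points: 3/2.

Radius of convergence at 0: 3/2.
At 3/2: an algebraic (square-root) branch point.


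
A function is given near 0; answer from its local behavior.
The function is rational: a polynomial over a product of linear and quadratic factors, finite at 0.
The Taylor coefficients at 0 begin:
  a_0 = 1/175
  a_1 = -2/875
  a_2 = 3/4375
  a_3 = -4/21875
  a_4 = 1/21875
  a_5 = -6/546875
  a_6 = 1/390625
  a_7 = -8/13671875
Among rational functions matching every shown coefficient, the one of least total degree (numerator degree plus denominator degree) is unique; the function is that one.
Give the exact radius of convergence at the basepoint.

No rational of total degree below 2 reproduces all 8 coefficients; solving the [0/2] Pade equations on them gives f(d) = 1/(7*(d + 5)**2), whose expansion matches every shown term.
Denominator factor (d + 5)^2: pole of order 2 at -5, modulus 5.
The radius of convergence is the smallest modulus among the singular points: 5.

The radius of convergence is 5.


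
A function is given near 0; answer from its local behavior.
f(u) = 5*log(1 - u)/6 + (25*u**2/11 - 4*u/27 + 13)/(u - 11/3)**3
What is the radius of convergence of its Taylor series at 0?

Denominator factor (u - 11/3)^3: pole of order 3 at 11/3, modulus 11/3.
Branch term (5/6)*log(1 - u/(1)): its argument vanishes at u = 1, a logarithmic branch point, modulus 1.
The radius of convergence is the smallest modulus among the singular points: 1.

The radius of convergence is 1.


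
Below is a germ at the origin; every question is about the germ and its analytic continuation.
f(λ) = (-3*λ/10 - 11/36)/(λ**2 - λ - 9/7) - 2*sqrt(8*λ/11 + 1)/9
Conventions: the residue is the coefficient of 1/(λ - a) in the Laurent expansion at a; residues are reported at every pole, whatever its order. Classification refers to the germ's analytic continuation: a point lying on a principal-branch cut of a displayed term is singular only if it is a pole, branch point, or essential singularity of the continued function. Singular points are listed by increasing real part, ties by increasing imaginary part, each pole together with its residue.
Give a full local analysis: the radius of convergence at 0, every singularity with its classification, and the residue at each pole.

Radius of convergence at 0: -1/2 + (1/14)*sqrt(301).
At -11/8: an algebraic (square-root) branch point.
At 1/2 - (1/14)*sqrt(301): a pole of order 1; residue -3/20 + (41/3870)*sqrt(301).
At 1/2 + (1/14)*sqrt(301): a pole of order 1; residue -3/20 - (41/3870)*sqrt(301).

Denominator factor (λ**2 - λ - 9/7): discriminant 43/7, real irrational roots 1/2 + (1/14)*sqrt(301) and 1/2 - (1/14)*sqrt(301); poles of order 1, moduli 1/2 + (1/14)*sqrt(301) and -1/2 + (1/14)*sqrt(301).
Branch term (-2/9)*sqrt(1 - λ/(-11/8)): its argument vanishes at λ = -11/8, a square-root branch point, modulus 11/8.
The radius of convergence is the smallest modulus among the singular points: -1/2 + (1/14)*sqrt(301).
The branch term is analytic at 1/2 - (1/14)*sqrt(301) and contributes nothing to the residue; only the rational part matters.
The factor λ**2 - λ - 9/7 splits as (λ - a)(λ - a') with a = 1/2 - (1/14)*sqrt(301), a' = 1/2 + (1/14)*sqrt(301). At the order-1 pole a set g(λ) = (λ - a)*(rational part) = [-3*λ/10 - 11/36] / (λ - a').
Simple pole: residue = g(a) at a = 1/2 - (1/14)*sqrt(301), which is -3/20 + (41/3870)*sqrt(301).
The branch term is analytic at 1/2 + (1/14)*sqrt(301) and contributes nothing to the residue; only the rational part matters.
The factor λ**2 - λ - 9/7 splits as (λ - a)(λ - a') with a = 1/2 + (1/14)*sqrt(301), a' = 1/2 - (1/14)*sqrt(301). At the order-1 pole a set g(λ) = (λ - a)*(rational part) = [-3*λ/10 - 11/36] / (λ - a').
Simple pole: residue = g(a) at a = 1/2 + (1/14)*sqrt(301), which is -3/20 - (41/3870)*sqrt(301).
List the singular points by increasing real part (a conjugate pair: the negative imaginary part first).


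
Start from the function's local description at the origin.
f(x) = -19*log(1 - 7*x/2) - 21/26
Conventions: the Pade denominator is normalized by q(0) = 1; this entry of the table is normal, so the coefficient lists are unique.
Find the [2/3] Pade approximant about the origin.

The Pade approximant has numerator coefficients [-21/26, 4539983/65130, -234378907/1563120]; denominator coefficients [1, -29834/7515, 172529/60120, 84721/180360].

Taylor coefficients needed (expand at 0): a_0 = -21/26, a_1 = 133/2, a_2 = 931/8, a_3 = 6517/24, a_4 = 45619/64, a_5 = 319333/160.
Write the denominator as Q(x) = 1 + q1*x + q2*x^2 + q3*x^3. Requiring Q*f - P = O(x^6) with deg P <= 2 kills the coefficients of x^3..x^5 in Q*f:
  x^3: a_3 + q1*a_2 + q2*a_1 + q3*a_0 = 0, i.e. 6517/24 + (931/8)*q1 + (133/2)*q2 + (-21/26)*q3 = 0.
  x^4: a_4 + q1*a_3 + q2*a_2 + q3*a_1 = 0, i.e. 45619/64 + (6517/24)*q1 + (931/8)*q2 + (133/2)*q3 = 0.
  x^5: a_5 + q1*a_4 + q2*a_3 + q3*a_2 = 0, i.e. 319333/160 + (45619/64)*q1 + (6517/24)*q2 + (931/8)*q3 = 0.
Solving this linear system: q1 = -29834/7515, q2 = 172529/60120, q3 = 84721/180360.
The numerator is Q*f truncated at degree 2: P0 = a_0 = -21/26; P1 = a_1 + q1*a_0 = 4539983/65130; P2 = a_2 + q1*a_1 + q2*a_0 = -234378907/1563120.


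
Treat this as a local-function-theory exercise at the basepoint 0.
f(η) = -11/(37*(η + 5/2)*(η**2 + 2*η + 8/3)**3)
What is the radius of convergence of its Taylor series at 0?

Denominator factor (η**2 + 2*η + 8/3)^3: discriminant -20/3, complex-conjugate roots (-1) + ((1/3)*sqrt(15))*i and (-1) - ((1/3)*sqrt(15))*i; poles of order 3, moduli (2/3)*sqrt(6) and (2/3)*sqrt(6).
Denominator factor (η + 5/2): pole of order 1 at -5/2, modulus 5/2.
The radius of convergence is the smallest modulus among the singular points: (2/3)*sqrt(6).

The radius of convergence is (2/3)*sqrt(6).


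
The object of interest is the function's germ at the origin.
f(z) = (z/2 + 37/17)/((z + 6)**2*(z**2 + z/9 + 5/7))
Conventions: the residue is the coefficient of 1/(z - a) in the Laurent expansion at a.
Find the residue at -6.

The residue is 123445/19483666.

At the order-2 pole -6 set g(z) = (z - (-6))^2*f(z) = (z/2 + 37/17)/(z**2 + z/9 + 5/7).
Order-2 pole: residue = g'(a); g'(-6) = 123445/19483666, so the residue is 123445/19483666.


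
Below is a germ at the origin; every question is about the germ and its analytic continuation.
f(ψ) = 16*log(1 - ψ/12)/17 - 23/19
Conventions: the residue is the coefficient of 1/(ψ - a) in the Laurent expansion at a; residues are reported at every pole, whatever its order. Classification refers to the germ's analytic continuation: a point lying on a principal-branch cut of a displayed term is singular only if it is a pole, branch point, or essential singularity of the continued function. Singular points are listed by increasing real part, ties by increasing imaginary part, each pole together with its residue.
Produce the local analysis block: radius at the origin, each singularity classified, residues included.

Radius of convergence at 0: 12.
At 12: a logarithmic branch point.

Branch term (16/17)*log(1 - ψ/(12)): its argument vanishes at ψ = 12, a logarithmic branch point, modulus 12.
The radius of convergence is the smallest modulus among the singular points: 12.


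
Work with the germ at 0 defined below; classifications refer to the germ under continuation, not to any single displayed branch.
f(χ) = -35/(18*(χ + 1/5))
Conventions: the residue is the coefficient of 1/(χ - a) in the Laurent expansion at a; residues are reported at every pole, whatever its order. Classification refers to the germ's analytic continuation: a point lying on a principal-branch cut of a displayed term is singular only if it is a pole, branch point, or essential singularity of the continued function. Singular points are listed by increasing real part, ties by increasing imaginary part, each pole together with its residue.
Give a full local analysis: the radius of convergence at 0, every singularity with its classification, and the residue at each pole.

Denominator factor (χ + 1/5): pole of order 1 at -1/5, modulus 1/5.
The radius of convergence is the smallest modulus among the singular points: 1/5.
At the order-1 pole -1/5 set g(χ) = (χ - (-1/5))*f(χ) = -35/18.
Simple pole: residue = g(a) at a = -1/5, which is -35/18.

Radius of convergence at 0: 1/5.
At -1/5: a pole of order 1; residue -35/18.


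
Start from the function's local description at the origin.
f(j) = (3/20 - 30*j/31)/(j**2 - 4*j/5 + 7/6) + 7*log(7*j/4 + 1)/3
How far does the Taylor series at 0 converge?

Denominator factor (j**2 - 4*j/5 + 7/6): discriminant -302/75, complex-conjugate roots (2/5) + ((1/30)*sqrt(906))*i and (2/5) - ((1/30)*sqrt(906))*i; poles of order 1, moduli (1/6)*sqrt(42) and (1/6)*sqrt(42).
Branch term (7/3)*log(1 - j/(-4/7)): its argument vanishes at j = -4/7, a logarithmic branch point, modulus 4/7.
The radius of convergence is the smallest modulus among the singular points: 4/7.

The radius of convergence is 4/7.


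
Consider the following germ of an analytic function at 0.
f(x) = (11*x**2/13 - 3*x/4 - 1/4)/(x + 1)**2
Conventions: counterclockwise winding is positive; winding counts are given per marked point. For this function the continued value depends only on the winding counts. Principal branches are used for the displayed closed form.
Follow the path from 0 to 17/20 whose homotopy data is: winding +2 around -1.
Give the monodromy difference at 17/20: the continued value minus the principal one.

The function is rational, hence single-valued: continuing it around any pole returns the same value, so the difference is 0.

Continued minus principal equals 0.


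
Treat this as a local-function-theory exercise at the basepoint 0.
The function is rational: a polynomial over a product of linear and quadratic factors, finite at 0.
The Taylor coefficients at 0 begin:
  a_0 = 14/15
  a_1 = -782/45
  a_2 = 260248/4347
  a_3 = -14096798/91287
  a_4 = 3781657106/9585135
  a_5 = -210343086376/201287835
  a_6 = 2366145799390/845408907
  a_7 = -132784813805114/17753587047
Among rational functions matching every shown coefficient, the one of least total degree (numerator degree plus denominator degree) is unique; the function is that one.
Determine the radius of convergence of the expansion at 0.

The radius of convergence is 3/8.

No rational of total degree below 5 reproduces all 8 coefficients; solving the [2/3] Pade equations on them gives f(φ) = (33*φ**2/23 - 16*φ/3 + 7/20)/((φ + 3/8)*(φ**2 + 5*φ/7 + 1)), whose expansion matches every shown term.
Denominator factor (φ + 3/8): pole of order 1 at -3/8, modulus 3/8.
Denominator factor (φ**2 + 5*φ/7 + 1): discriminant -171/49, complex-conjugate roots (-5/14) + ((3/14)*sqrt(19))*i and (-5/14) - ((3/14)*sqrt(19))*i; poles of order 1, moduli 1 and 1.
The radius of convergence is the smallest modulus among the singular points: 3/8.


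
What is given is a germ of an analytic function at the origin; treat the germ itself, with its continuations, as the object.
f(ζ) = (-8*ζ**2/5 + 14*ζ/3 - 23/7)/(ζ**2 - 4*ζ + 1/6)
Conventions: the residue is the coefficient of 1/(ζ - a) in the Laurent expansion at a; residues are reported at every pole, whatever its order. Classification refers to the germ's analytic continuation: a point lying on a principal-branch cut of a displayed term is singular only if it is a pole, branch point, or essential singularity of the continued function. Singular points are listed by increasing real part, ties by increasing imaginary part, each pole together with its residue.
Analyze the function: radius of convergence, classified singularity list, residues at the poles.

Denominator factor (ζ**2 - 4*ζ + 1/6): discriminant 46/3, real irrational roots 2 + (1/6)*sqrt(138) and 2 - (1/6)*sqrt(138); poles of order 1, moduli 2 + (1/6)*sqrt(138) and 2 - (1/6)*sqrt(138).
The radius of convergence is the smallest modulus among the singular points: 2 - (1/6)*sqrt(138).
The factor ζ**2 - 4*ζ + 1/6 splits as (ζ - a)(ζ - a') with a = 2 - (1/6)*sqrt(138), a' = 2 + (1/6)*sqrt(138). At the order-1 pole a set g(ζ) = (ζ - a)*f(ζ) = [-8*ζ**2/5 + 14*ζ/3 - 23/7] / (ζ - a').
Simple pole: residue = g(a) at a = 2 - (1/6)*sqrt(138), which is -13/15 + (227/1610)*sqrt(138).
The factor ζ**2 - 4*ζ + 1/6 splits as (ζ - a)(ζ - a') with a = 2 + (1/6)*sqrt(138), a' = 2 - (1/6)*sqrt(138). At the order-1 pole a set g(ζ) = (ζ - a)*f(ζ) = [-8*ζ**2/5 + 14*ζ/3 - 23/7] / (ζ - a').
Simple pole: residue = g(a) at a = 2 + (1/6)*sqrt(138), which is -13/15 - (227/1610)*sqrt(138).
List the singular points by increasing real part (a conjugate pair: the negative imaginary part first).

Radius of convergence at 0: 2 - (1/6)*sqrt(138).
At 2 - (1/6)*sqrt(138): a pole of order 1; residue -13/15 + (227/1610)*sqrt(138).
At 2 + (1/6)*sqrt(138): a pole of order 1; residue -13/15 - (227/1610)*sqrt(138).


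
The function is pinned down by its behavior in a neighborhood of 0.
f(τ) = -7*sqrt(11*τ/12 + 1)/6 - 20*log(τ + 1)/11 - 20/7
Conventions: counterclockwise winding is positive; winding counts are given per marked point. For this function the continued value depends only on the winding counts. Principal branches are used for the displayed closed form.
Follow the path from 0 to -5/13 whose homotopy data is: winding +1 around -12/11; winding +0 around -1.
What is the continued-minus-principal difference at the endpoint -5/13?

Continued minus principal equals (7/234)*sqrt(3939).

The rational part is single-valued and drops out of the difference; each branch term changes only by its own monodromy.
(-7/6)*sqrt(1 - τ/(-12/11)): winding +1 is odd, the square root flips sign, contributing -2*(-7/6)*sqrt(1 - (-5/13)/(-12/11)) = -2*(-7/6)*sqrt(101/156) = (7/234)*sqrt(3939).
(-20/11)*log(1 - τ/(-1)): winding 0 around -1, so this term returns to its principal value, contribution 0.
Summing the contributions at τ = -5/13 gives (7/234)*sqrt(3939).


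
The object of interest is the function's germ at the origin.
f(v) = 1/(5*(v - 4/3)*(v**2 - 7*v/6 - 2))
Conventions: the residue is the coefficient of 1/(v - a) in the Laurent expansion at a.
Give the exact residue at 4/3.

The residue is -9/80.

At the order-1 pole 4/3 set g(v) = (v - (4/3))*f(v) = 1/(5*(v**2 - 7*v/6 - 2)).
Simple pole: residue = g(a) at a = 4/3, which is -9/80.
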